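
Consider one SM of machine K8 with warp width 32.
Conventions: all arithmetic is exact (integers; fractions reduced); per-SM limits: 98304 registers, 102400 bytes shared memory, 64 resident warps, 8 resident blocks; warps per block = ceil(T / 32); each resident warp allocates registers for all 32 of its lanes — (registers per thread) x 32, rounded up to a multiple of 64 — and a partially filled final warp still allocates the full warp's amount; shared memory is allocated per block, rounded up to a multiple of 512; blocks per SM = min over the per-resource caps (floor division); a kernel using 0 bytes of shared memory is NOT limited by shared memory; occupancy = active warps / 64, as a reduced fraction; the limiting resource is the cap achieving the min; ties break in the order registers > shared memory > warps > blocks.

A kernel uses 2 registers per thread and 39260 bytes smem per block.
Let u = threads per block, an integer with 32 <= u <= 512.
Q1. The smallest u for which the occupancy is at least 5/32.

Answer: u = 129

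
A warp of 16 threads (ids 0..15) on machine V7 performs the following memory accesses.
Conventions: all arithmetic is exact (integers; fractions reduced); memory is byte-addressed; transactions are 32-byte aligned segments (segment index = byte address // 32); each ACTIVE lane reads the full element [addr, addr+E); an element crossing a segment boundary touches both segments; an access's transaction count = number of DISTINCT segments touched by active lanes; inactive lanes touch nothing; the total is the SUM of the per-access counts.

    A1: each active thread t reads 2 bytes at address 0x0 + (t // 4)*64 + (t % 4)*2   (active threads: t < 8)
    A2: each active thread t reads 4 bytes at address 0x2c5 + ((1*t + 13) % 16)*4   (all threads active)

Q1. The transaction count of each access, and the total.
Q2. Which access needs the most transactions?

A1: 2 transactions
A2: 3 transactions

Answer: 2,3; total 5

Answer: A2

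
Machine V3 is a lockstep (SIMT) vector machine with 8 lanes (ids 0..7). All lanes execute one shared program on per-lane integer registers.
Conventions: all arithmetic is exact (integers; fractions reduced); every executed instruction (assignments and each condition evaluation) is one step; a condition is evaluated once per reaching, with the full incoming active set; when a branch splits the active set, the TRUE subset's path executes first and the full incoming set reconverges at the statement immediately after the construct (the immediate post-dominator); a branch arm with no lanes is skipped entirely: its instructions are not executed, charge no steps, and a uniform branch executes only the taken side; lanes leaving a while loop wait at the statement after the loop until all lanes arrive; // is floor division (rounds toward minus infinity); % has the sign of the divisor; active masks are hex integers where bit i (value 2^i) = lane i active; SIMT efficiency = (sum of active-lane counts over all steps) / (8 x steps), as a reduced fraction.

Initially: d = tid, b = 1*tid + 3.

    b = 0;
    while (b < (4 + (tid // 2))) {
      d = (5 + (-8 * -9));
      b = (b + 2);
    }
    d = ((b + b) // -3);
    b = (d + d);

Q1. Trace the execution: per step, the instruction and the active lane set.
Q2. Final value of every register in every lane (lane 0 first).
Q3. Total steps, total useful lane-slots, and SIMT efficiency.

step 0: b <- 0                       0xff
step 1: eval (b < (4 + (tid // 2)))  0xff
step 2: d <- (5 + (-8 * -9))         0xff
step 3: b <- (b + 2)                 0xff
step 4: eval (b < (4 + (tid // 2)))  0xff
step 5: d <- (5 + (-8 * -9))         0xff
step 6: b <- (b + 2)                 0xff
step 7: eval (b < (4 + (tid // 2)))  0xff
step 8: d <- (5 + (-8 * -9))         0xfc
step 9: b <- (b + 2)                 0xfc
step 10: eval (b < (4 + (tid // 2)))  0xfc
step 11: d <- (5 + (-8 * -9))         0xc0
step 12: b <- (b + 2)                 0xc0
step 13: eval (b < (4 + (tid // 2)))  0xc0
step 14: d <- ((b + b) // -3)         0xff
step 15: b <- (d + d)                 0xff

Answer: 16 steps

d: -3,-3,-4,-4,-4,-4,-6,-6
b: -6,-6,-8,-8,-8,-8,-12,-12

steps = 16; useful = 104; efficiency = 104/128 = 13/16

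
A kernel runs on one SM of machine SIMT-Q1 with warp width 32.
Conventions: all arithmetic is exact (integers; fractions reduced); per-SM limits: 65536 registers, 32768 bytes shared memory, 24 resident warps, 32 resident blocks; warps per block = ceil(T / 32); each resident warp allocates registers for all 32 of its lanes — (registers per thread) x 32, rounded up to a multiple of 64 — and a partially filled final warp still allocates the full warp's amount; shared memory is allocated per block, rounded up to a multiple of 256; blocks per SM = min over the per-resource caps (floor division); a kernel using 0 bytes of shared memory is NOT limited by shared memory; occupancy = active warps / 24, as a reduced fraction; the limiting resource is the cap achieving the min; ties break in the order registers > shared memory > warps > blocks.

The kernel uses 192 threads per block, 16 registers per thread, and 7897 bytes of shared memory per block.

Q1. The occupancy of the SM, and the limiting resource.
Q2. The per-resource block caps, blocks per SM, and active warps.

Answer: occupancy 1, limited by shared memory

registers: 21 blocks
shared memory: 4 blocks
warps: 4 blocks
blocks: 32 blocks

Answer: 4 blocks, 24 active warps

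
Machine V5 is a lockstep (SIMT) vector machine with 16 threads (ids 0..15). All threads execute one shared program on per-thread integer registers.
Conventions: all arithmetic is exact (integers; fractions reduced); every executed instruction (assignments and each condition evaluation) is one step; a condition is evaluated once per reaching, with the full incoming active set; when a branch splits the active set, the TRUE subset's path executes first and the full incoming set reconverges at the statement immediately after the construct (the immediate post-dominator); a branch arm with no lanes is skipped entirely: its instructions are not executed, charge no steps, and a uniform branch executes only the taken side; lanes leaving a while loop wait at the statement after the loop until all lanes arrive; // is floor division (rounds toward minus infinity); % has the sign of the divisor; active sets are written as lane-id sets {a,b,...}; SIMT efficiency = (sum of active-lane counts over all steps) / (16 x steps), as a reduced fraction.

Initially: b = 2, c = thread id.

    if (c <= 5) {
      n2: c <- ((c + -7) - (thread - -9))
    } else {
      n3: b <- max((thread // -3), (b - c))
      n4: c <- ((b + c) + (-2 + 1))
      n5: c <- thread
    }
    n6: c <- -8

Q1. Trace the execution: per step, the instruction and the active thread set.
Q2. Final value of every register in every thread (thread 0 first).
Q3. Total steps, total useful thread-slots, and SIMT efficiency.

step 0: eval (c <= 5)                {0,1,2,3,4,5,6,7,8,9,10,11,12,13,14,15}
step 1: c <- ((c + -7) - (thread - -9)) {0,1,2,3,4,5}
step 2: b <- max((thread // -3), (b - c)) {6,7,8,9,10,11,12,13,14,15}
step 3: c <- ((b + c) + (-2 + 1))    {6,7,8,9,10,11,12,13,14,15}
step 4: c <- thread                  {6,7,8,9,10,11,12,13,14,15}
step 5: c <- -8                      {0,1,2,3,4,5,6,7,8,9,10,11,12,13,14,15}

Answer: 6 steps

b: 2,2,2,2,2,2,-2,-3,-3,-3,-4,-4,-4,-5,-5,-5
c: -8,-8,-8,-8,-8,-8,-8,-8,-8,-8,-8,-8,-8,-8,-8,-8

steps = 6; useful = 68; efficiency = 68/96 = 17/24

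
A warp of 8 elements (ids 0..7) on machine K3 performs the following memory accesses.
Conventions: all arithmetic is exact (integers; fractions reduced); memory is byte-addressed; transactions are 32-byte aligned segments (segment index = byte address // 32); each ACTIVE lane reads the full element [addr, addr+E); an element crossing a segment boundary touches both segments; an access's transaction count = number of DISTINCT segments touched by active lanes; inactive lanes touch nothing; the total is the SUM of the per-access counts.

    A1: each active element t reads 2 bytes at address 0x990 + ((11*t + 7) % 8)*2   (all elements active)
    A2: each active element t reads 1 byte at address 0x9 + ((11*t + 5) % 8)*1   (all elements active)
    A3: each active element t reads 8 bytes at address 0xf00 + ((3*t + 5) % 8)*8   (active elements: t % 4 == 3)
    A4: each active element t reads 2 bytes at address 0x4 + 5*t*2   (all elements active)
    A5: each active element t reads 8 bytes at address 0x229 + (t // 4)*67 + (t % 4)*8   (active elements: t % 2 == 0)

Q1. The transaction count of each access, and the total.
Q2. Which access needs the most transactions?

A1: 1 transaction
A2: 1 transaction
A3: 2 transactions
A4: 3 transactions
A5: 4 transactions

Answer: 1,1,2,3,4; total 11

Answer: A5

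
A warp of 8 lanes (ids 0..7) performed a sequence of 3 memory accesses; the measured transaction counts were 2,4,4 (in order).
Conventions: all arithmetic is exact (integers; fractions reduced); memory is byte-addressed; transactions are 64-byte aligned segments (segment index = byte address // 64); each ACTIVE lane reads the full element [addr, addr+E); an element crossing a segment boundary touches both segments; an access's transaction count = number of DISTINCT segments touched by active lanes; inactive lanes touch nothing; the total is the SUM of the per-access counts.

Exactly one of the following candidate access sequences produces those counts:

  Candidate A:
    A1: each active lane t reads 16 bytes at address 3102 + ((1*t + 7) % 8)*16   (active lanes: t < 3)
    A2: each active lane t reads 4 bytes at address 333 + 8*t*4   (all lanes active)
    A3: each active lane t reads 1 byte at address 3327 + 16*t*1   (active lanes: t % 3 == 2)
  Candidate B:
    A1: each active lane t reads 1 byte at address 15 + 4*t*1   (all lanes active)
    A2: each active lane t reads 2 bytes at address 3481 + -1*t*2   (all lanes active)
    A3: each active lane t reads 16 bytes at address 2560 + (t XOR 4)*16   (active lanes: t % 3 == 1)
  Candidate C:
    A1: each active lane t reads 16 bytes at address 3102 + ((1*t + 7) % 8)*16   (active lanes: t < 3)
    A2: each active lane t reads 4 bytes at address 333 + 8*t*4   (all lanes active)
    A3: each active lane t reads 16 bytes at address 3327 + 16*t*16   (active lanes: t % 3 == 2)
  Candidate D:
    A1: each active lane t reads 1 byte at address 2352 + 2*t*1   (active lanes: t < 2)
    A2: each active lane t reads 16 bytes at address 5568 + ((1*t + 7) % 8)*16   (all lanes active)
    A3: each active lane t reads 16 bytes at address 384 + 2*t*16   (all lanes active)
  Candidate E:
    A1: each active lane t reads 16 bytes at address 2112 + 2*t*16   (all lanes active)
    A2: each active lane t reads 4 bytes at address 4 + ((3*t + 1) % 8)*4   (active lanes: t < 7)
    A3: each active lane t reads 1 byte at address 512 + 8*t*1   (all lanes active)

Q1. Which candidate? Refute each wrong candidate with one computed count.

A: A3 gives 2 transactions, not 4
B: A1 gives 1 transaction, not 2
D: A1 gives 1 transaction, not 2
E: A1 gives 4 transactions, not 2
C: all counts match (2,4,4)

Answer: C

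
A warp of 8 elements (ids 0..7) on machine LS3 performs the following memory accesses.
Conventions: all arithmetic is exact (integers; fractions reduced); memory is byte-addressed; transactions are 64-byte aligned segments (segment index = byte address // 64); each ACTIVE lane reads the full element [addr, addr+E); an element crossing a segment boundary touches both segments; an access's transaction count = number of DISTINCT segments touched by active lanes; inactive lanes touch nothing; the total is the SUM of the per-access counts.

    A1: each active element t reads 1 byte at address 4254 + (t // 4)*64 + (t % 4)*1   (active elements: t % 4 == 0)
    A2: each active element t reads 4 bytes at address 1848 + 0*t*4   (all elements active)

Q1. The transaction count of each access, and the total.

A1: 2 transactions
A2: 1 transaction

Answer: 2,1; total 3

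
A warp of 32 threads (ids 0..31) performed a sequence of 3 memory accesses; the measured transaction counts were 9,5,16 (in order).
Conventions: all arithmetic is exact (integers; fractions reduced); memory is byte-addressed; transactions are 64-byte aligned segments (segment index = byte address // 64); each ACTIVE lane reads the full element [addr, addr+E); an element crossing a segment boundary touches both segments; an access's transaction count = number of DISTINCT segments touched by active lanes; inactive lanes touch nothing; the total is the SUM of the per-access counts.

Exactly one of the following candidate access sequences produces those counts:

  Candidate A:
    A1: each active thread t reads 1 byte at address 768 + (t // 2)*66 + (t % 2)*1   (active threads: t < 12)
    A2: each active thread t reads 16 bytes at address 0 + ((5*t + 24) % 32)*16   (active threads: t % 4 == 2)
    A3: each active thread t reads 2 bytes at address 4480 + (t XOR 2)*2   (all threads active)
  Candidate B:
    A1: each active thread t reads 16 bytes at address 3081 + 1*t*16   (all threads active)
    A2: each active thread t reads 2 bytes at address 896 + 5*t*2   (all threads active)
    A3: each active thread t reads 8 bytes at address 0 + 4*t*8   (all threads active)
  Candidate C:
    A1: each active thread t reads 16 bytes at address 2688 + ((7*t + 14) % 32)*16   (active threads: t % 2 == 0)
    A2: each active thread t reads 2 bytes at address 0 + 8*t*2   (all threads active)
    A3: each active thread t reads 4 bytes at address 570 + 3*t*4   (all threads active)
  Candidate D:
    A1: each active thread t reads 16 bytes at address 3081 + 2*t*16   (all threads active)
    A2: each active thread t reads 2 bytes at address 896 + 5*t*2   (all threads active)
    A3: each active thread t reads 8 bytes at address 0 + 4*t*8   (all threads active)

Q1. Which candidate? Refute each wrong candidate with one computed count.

A: A1 gives 6 transactions, not 9
C: A1 gives 8 transactions, not 9
D: A1 gives 16 transactions, not 9
B: all counts match (9,5,16)

Answer: B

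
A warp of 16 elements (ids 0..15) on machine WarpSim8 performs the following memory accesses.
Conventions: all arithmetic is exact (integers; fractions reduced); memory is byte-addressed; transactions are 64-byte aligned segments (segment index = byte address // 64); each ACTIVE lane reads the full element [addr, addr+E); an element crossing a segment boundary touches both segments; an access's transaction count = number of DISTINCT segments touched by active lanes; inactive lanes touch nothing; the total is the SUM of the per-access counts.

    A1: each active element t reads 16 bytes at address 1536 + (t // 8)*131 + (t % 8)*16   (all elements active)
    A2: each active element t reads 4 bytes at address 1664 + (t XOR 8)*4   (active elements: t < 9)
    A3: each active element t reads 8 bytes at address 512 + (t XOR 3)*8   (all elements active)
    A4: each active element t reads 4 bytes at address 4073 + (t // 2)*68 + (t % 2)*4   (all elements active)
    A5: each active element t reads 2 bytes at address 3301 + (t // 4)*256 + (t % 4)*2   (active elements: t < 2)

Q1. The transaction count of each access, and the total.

A1: 5 transactions
A2: 1 transaction
A3: 2 transactions
A4: 9 transactions
A5: 1 transaction

Answer: 5,1,2,9,1; total 18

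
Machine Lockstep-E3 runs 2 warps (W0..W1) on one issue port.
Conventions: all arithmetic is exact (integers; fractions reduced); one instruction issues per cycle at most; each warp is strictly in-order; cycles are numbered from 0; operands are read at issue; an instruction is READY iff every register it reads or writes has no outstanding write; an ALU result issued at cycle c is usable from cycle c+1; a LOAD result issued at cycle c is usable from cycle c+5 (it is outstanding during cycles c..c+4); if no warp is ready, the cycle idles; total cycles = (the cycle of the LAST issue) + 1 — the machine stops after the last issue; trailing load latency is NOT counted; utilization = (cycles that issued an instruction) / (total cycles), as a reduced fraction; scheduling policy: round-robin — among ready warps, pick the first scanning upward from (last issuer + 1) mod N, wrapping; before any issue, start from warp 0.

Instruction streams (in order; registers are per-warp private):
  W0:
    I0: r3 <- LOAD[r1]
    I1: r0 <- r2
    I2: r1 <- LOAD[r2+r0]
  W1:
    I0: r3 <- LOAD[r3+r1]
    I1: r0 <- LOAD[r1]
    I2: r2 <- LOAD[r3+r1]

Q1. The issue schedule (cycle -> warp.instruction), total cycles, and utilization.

cycle 0: W0.I0
cycle 1: W1.I0
cycle 2: W0.I1
cycle 3: W1.I1
cycle 4: W0.I2
cycle 5: idle
cycle 6: W1.I2

Answer: 7 cycles, utilization 6/7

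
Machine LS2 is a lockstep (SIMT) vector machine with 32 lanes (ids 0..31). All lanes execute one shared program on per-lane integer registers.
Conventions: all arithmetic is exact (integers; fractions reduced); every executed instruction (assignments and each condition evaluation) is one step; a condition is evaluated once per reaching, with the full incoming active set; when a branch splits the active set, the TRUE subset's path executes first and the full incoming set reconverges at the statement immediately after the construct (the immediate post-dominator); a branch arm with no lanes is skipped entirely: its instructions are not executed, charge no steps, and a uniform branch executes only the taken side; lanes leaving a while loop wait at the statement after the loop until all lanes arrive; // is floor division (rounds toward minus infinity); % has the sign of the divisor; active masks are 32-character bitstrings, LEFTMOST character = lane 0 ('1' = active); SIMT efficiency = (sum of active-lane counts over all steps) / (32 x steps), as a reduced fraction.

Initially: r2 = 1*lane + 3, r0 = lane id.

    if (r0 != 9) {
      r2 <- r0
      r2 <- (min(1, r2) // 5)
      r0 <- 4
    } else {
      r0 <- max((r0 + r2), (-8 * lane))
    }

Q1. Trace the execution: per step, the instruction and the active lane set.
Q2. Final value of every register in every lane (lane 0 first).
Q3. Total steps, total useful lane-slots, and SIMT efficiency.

step 0: eval (r0 != 9)               11111111111111111111111111111111
step 1: r2 <- r0                     11111111101111111111111111111111
step 2: r2 <- (min(1, r2) // 5)      11111111101111111111111111111111
step 3: r0 <- 4                      11111111101111111111111111111111
step 4: r0 <- max((r0 + r2), (-8 * lane)) 00000000010000000000000000000000

Answer: 5 steps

r2: 0,0,0,0,0,0,0,0,0,12,0,0,0,0,0,0,0,0,0,0,0,0,0,0,0,0,0,0,0,0,0,0
r0: 4,4,4,4,4,4,4,4,4,21,4,4,4,4,4,4,4,4,4,4,4,4,4,4,4,4,4,4,4,4,4,4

steps = 5; useful = 126; efficiency = 126/160 = 63/80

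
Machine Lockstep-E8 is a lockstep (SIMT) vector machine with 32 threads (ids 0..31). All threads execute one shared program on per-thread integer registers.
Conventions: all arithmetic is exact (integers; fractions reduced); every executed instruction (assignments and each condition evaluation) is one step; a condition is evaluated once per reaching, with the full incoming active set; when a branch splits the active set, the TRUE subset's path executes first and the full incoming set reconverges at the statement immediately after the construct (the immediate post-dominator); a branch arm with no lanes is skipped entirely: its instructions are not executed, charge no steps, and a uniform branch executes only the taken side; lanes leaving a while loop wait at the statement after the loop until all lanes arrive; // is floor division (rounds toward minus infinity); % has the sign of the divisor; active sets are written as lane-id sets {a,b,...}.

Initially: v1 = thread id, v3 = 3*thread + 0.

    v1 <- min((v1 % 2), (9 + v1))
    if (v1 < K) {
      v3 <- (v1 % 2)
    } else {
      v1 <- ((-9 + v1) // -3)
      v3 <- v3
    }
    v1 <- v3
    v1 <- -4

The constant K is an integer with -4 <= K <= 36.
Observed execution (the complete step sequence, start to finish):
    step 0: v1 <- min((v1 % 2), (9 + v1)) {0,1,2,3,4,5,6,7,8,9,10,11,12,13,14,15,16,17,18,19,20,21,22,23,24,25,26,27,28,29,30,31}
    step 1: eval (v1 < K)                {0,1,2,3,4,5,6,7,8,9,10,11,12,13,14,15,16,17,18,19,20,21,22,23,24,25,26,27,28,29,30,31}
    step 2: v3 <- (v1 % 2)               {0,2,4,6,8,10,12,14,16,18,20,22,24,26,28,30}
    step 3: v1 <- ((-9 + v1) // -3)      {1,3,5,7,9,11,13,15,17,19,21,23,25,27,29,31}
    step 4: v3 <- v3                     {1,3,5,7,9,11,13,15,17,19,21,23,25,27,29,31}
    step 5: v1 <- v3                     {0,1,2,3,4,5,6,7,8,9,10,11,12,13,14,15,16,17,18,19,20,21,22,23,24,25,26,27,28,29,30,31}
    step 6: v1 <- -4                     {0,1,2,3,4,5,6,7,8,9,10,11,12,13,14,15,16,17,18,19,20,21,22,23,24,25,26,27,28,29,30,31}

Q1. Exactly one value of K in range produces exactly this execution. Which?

Answer: K = 1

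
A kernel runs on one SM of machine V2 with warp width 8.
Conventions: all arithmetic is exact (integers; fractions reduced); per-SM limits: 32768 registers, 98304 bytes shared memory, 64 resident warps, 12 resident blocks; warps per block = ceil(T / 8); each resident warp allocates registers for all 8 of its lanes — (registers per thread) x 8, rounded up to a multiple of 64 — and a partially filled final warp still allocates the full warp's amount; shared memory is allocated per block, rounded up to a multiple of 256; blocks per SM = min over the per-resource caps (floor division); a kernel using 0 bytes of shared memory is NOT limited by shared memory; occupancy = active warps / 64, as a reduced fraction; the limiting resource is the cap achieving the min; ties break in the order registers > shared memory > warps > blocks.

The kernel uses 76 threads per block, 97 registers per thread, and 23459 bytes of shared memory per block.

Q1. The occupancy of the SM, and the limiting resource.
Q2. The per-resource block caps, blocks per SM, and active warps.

Answer: occupancy 15/32, limited by registers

registers: 3 blocks
shared memory: 4 blocks
warps: 6 blocks
blocks: 12 blocks

Answer: 3 blocks, 30 active warps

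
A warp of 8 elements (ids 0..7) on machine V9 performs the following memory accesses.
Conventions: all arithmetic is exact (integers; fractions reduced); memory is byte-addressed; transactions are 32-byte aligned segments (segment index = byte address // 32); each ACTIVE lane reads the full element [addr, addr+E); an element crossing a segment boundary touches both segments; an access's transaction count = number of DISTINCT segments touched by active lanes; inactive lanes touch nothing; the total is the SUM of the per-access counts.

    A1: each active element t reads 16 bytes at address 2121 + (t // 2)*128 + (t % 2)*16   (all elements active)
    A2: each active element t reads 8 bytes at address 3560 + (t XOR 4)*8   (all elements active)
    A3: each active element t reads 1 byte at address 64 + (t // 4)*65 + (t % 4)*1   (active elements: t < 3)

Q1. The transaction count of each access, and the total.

A1: 8 transactions
A2: 3 transactions
A3: 1 transaction

Answer: 8,3,1; total 12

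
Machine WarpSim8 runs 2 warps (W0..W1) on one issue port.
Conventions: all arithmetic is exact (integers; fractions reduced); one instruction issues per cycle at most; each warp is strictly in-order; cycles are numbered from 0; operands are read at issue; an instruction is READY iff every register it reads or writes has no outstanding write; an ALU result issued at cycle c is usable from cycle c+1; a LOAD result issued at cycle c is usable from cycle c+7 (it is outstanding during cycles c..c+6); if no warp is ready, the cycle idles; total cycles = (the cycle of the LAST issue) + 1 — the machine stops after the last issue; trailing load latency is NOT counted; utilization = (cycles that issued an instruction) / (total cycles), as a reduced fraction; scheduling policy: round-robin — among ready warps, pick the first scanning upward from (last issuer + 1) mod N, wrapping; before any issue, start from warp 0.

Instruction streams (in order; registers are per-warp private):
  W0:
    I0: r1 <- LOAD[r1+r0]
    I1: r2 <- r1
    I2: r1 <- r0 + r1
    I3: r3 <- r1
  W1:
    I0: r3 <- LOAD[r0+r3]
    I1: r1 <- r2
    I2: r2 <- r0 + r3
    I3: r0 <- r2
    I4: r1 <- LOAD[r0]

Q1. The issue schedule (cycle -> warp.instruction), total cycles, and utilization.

cycle 0: W0.I0
cycle 1: W1.I0
cycle 2: W1.I1
cycle 3: idle
cycle 4: idle
cycle 5: idle
cycle 6: idle
cycle 7: W0.I1
cycle 8: W1.I2
cycle 9: W0.I2
cycle 10: W1.I3
cycle 11: W0.I3
cycle 12: W1.I4

Answer: 13 cycles, utilization 9/13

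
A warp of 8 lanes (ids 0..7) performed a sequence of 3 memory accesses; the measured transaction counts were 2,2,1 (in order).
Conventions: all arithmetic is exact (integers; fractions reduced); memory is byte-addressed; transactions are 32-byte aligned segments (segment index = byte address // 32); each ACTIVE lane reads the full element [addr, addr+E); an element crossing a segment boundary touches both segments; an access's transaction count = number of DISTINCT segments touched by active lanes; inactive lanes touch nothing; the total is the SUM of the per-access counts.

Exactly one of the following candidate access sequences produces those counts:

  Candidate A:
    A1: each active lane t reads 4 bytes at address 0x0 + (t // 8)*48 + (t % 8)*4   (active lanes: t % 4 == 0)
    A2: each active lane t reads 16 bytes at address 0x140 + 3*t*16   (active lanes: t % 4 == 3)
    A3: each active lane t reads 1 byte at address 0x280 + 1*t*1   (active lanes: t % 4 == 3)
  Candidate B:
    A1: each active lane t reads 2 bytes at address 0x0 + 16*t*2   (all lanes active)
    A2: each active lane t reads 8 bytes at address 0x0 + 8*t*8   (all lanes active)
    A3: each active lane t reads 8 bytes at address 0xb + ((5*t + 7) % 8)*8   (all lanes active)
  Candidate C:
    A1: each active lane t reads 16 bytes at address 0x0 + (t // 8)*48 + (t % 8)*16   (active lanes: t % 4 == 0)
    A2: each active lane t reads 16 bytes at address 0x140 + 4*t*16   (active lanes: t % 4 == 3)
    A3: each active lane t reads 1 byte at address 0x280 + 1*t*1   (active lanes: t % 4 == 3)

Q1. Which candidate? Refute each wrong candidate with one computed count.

A: A1 gives 1 transaction, not 2
B: A1 gives 8 transactions, not 2
C: all counts match (2,2,1)

Answer: C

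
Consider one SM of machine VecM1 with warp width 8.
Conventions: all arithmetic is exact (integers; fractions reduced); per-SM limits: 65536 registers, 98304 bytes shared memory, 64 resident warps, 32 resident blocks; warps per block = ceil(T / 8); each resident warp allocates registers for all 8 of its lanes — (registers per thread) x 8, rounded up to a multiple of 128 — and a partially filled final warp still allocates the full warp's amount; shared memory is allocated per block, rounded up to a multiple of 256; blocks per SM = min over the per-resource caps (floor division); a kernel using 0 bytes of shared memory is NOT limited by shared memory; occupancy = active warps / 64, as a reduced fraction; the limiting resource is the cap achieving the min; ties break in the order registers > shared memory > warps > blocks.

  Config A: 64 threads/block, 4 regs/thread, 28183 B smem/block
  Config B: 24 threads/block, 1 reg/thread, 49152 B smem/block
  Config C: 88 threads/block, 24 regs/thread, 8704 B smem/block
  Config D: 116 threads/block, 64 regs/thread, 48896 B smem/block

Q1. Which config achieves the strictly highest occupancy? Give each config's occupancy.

occupancies: A 3/8, B 3/32, C 55/64, D 15/32

Answer: C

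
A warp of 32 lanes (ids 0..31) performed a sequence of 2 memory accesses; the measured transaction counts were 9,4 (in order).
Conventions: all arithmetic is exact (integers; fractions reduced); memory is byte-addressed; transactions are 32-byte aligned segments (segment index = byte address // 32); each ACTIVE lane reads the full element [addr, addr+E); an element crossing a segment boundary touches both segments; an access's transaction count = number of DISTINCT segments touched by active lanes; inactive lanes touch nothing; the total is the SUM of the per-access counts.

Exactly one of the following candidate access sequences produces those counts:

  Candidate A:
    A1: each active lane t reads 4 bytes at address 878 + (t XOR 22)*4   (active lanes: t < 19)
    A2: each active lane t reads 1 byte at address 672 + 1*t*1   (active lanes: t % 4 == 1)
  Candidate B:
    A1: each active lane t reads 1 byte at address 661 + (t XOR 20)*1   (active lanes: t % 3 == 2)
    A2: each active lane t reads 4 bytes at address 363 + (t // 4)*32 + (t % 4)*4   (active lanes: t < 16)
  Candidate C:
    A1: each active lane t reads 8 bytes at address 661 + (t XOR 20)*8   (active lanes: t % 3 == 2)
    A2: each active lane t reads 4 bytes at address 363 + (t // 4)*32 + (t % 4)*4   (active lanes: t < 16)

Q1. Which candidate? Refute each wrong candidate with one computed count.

A: A1 gives 5 transactions, not 9
B: A1 gives 2 transactions, not 9
C: all counts match (9,4)

Answer: C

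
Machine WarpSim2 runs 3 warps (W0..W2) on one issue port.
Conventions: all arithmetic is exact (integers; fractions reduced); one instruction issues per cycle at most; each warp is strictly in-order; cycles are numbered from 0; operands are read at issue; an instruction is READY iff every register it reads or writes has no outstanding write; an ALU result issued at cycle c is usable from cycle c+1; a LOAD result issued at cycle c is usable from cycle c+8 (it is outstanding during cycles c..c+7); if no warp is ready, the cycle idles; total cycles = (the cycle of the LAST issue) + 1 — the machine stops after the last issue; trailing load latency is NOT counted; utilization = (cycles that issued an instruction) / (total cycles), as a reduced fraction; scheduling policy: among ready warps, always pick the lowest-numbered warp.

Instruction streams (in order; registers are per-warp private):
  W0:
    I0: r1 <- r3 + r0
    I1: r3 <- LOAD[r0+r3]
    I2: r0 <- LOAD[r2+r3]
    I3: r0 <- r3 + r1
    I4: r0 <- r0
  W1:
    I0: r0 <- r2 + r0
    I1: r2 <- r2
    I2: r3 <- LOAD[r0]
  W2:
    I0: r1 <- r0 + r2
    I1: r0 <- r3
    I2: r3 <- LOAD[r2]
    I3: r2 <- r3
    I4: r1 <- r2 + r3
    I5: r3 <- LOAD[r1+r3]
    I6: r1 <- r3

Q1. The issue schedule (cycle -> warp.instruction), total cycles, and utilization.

cycle 0: W0.I0
cycle 1: W0.I1
cycle 2: W1.I0
cycle 3: W1.I1
cycle 4: W1.I2
cycle 5: W2.I0
cycle 6: W2.I1
cycle 7: W2.I2
cycle 8: idle
cycle 9: W0.I2
cycle 10: idle
cycle 11: idle
cycle 12: idle
cycle 13: idle
cycle 14: idle
cycle 15: W2.I3
cycle 16: W2.I4
cycle 17: W0.I3
cycle 18: W0.I4
cycle 19: W2.I5
cycle 20: idle
cycle 21: idle
cycle 22: idle
cycle 23: idle
cycle 24: idle
cycle 25: idle
cycle 26: idle
cycle 27: W2.I6

Answer: 28 cycles, utilization 15/28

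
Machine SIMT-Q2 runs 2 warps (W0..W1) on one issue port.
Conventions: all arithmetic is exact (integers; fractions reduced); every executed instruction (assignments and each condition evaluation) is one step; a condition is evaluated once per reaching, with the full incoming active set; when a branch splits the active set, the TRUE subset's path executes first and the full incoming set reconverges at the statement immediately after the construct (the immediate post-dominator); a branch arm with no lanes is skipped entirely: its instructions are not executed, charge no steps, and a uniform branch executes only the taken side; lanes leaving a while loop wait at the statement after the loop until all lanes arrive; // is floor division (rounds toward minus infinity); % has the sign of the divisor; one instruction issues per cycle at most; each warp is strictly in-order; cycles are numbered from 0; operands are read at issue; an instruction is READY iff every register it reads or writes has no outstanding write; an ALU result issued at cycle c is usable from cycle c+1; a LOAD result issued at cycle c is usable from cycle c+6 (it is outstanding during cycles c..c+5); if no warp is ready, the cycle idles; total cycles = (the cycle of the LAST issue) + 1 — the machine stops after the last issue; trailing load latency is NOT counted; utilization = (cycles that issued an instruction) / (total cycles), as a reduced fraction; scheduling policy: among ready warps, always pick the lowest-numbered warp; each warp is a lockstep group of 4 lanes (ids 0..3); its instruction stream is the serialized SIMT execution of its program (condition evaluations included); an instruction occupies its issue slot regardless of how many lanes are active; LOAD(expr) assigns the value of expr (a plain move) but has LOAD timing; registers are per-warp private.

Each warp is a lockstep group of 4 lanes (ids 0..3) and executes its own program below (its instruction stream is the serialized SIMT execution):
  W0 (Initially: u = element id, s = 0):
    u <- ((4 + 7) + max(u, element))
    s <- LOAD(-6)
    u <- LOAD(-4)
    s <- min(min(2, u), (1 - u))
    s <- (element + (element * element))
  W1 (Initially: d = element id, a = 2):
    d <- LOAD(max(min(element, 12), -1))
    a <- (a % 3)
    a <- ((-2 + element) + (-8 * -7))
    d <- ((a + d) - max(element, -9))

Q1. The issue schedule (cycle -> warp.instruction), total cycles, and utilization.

cycle 0: W0.I0
cycle 1: W0.I1
cycle 2: W0.I2
cycle 3: W1.I0
cycle 4: W1.I1
cycle 5: W1.I2
cycle 6: idle
cycle 7: idle
cycle 8: W0.I3
cycle 9: W0.I4
cycle 10: W1.I3

Answer: 11 cycles, utilization 9/11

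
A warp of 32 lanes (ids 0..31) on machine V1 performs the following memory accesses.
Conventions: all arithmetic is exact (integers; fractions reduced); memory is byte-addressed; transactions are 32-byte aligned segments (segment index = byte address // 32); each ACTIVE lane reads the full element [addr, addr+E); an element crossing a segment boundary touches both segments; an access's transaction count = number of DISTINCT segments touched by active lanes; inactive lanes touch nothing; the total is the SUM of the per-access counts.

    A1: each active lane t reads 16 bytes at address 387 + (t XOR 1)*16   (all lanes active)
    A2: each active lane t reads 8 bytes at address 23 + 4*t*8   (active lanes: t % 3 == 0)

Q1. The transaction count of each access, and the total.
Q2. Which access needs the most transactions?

A1: 17 transactions
A2: 11 transactions

Answer: 17,11; total 28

Answer: A1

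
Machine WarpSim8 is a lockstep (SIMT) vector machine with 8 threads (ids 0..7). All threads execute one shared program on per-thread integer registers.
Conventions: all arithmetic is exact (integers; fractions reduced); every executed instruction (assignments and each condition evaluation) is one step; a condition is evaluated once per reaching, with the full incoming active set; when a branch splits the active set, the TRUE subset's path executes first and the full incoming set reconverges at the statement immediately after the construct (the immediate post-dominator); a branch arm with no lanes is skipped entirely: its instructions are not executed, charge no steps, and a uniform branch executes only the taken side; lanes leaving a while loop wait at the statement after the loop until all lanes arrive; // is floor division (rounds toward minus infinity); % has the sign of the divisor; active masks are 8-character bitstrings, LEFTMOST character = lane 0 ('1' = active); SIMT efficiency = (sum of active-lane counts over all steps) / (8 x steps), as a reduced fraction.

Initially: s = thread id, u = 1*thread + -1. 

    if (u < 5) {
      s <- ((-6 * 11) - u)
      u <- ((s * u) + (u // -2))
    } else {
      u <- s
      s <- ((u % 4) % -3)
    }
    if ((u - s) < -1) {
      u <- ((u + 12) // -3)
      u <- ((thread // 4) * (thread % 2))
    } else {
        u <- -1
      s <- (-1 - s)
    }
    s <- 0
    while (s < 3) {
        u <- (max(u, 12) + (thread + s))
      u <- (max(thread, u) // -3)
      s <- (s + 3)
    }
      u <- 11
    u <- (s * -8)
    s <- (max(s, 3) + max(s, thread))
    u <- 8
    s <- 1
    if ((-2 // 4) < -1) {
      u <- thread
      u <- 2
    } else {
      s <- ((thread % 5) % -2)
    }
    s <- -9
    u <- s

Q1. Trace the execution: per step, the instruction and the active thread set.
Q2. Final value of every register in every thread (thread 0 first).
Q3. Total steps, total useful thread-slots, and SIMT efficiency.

step 0: eval (u < 5)                 11111111
step 1: s <- ((-6 * 11) - u)         11111100
step 2: u <- ((s * u) + (u // -2))   11111100
step 3: u <- s                       00000011
step 4: s <- ((u % 4) % -3)          00000011
step 5: eval ((u - s) < -1)          11111111
step 6: u <- ((u + 12) // -3)        00011100
step 7: u <- ((thread // 4) * (thread % 2)) 00011100
step 8: u <- -1                      11100011
step 9: s <- (-1 - s)                11100011
step 10: s <- 0                       11111111
step 11: eval (s < 3)                 11111111
step 12: u <- (max(u, 12) + (thread + s)) 11111111
step 13: u <- (max(thread, u) // -3)  11111111
step 14: s <- (s + 3)                 11111111
step 15: eval (s < 3)                 11111111
step 16: u <- 11                      11111111
step 17: u <- (s * -8)                11111111
step 18: s <- (max(s, 3) + max(s, thread)) 11111111
step 19: u <- 8                       11111111
step 20: s <- 1                       11111111
step 21: eval ((-2 // 4) < -1)        11111111
step 22: s <- ((thread % 5) % -2)     11111111
step 23: s <- -9                      11111111
step 24: u <- s                       11111111

Answer: 25 steps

s: -9,-9,-9,-9,-9,-9,-9,-9
u: -9,-9,-9,-9,-9,-9,-9,-9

steps = 25; useful = 168; efficiency = 168/200 = 21/25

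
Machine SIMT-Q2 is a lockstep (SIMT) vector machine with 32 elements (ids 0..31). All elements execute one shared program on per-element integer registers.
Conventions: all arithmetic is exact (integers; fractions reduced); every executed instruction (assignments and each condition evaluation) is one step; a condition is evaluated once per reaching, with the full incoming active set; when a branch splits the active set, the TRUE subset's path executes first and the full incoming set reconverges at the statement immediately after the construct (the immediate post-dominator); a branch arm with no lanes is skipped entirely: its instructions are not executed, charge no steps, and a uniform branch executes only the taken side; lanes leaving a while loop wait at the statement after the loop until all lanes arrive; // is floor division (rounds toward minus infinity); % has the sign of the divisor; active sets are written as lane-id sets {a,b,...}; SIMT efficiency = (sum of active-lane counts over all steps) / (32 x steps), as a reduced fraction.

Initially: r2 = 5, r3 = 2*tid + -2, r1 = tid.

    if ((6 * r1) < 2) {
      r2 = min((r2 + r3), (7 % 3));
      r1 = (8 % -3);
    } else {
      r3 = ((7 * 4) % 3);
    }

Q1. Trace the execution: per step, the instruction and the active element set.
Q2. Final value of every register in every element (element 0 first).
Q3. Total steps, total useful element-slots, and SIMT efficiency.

step 0: eval ((6 * r1) < 2)          {0,1,2,3,4,5,6,7,8,9,10,11,12,13,14,15,16,17,18,19,20,21,22,23,24,25,26,27,28,29,30,31}
step 1: r2 <- min((r2 + r3), (7 % 3)) {0}
step 2: r1 <- (8 % -3)               {0}
step 3: r3 <- ((7 * 4) % 3)          {1,2,3,4,5,6,7,8,9,10,11,12,13,14,15,16,17,18,19,20,21,22,23,24,25,26,27,28,29,30,31}

Answer: 4 steps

r2: 1,5,5,5,5,5,5,5,5,5,5,5,5,5,5,5,5,5,5,5,5,5,5,5,5,5,5,5,5,5,5,5
r3: -2,1,1,1,1,1,1,1,1,1,1,1,1,1,1,1,1,1,1,1,1,1,1,1,1,1,1,1,1,1,1,1
r1: -1,1,2,3,4,5,6,7,8,9,10,11,12,13,14,15,16,17,18,19,20,21,22,23,24,25,26,27,28,29,30,31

steps = 4; useful = 65; efficiency = 65/128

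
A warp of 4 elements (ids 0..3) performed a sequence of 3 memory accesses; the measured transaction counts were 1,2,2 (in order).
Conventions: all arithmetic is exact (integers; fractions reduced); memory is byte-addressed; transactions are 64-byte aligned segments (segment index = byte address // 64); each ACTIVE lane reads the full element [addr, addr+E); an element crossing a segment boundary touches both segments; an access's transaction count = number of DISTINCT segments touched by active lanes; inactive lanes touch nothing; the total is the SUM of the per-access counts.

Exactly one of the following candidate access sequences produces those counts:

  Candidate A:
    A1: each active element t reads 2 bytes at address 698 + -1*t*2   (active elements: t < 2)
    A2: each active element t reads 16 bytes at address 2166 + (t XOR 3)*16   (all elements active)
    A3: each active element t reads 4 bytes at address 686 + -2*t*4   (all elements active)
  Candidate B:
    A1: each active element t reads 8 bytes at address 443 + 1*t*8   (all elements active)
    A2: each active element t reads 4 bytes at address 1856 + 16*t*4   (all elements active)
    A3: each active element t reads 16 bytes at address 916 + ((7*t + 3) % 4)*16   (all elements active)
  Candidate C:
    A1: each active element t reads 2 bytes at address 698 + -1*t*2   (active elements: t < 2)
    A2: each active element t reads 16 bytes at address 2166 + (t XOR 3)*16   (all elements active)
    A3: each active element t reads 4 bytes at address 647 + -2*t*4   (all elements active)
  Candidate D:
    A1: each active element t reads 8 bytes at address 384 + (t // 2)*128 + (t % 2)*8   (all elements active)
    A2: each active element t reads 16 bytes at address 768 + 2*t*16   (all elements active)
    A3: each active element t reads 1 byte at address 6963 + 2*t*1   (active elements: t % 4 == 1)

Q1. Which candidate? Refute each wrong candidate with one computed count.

A: A3 gives 1 transaction, not 2
B: A1 gives 2 transactions, not 1
D: A1 gives 2 transactions, not 1
C: all counts match (1,2,2)

Answer: C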